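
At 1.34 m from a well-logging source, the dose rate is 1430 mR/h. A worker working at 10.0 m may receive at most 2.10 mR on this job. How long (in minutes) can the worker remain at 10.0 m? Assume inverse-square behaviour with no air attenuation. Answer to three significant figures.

4.91 min

By the inverse-square law, rate at 10.0 m:
1430 × (1.34/10.0)² = 1430 × 0.01796 = 25.68 mR/h.
Stay time = 2.10 mR ÷ 25.68 mR/h = 0.08178 h = 4.907 min.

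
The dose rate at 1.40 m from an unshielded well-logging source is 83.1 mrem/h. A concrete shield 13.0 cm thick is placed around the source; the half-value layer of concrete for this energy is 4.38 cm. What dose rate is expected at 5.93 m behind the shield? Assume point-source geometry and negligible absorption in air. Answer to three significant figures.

Distance alone: (1.40/5.93)² = 0.05574, so 83.1 × 0.05574 = 4.632 mrem/h.
Shield: 13.0/4.38 = 2.968 half-value layers → attenuation 2^(−2.968) = 0.1278.
Combined: 4.632 × 0.1278 = 0.5920 mrem/h.

0.592 mrem/h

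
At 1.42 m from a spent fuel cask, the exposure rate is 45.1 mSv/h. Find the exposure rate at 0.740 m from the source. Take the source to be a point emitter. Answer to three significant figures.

166 mSv/h

Using I₁d₁² = I₂d₂², the rate at 0.740 m is
(1.42/0.740)² = 3.682, so 45.1 × 3.682 = 166.1 mSv/h.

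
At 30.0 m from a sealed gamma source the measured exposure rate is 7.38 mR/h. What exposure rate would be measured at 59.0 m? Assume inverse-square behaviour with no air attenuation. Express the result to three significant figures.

Intensity scales as (d₁/d₂)², so scaling from 30.0 m to 59.0 m:
(30.0/59.0)² = 0.2585, so 7.38 × 0.2585 = 1.908 mR/h.

1.91 mR/h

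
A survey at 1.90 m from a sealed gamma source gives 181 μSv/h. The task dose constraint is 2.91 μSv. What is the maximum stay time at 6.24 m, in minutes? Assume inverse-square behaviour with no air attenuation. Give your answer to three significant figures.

Since intensity falls as 1/r², rate at 6.24 m:
181 × (1.90/6.24)² = 181 × 0.09271 = 16.78 μSv/h.
Stay time = 2.91 μSv ÷ 16.78 μSv/h = 0.1734 h = 10.40 min.

10.4 min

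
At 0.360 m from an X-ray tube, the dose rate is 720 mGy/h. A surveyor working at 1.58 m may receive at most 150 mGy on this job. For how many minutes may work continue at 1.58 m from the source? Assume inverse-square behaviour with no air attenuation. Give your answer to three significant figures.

By the inverse-square law, rate at 1.58 m:
(0.360/1.58)² = 0.05191, so 720 × 0.05191 = 37.38 mGy/h.
Stay time = 150 mGy ÷ 37.38 mGy/h = 4.013 h = 240.8 min.

241 min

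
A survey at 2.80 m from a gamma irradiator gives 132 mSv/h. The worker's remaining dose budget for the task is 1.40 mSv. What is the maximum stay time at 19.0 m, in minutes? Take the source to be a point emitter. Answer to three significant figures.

Using I₁d₁² = I₂d₂², rate at 19.0 m:
132 × (2.80/19.0)² = 132 × 0.02172 = 2.867 mSv/h.
Stay time = 1.40 mSv ÷ 2.867 mSv/h = 0.4883 h = 29.30 min.

29.3 min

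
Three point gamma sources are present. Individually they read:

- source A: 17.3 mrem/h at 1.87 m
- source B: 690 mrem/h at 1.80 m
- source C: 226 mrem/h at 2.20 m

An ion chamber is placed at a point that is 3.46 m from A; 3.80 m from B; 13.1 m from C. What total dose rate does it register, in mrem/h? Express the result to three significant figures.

166 mrem/h

By superposition, sum each source's inverse-square contribution:
A: 17.3 × (1.87/3.46)² = 5.053 mrem/h
B: 690 × (1.80/3.80)² = 154.8 mrem/h
C: 226 × (2.20/13.1)² = 6.374 mrem/h
Total = 5.053 + 154.8 + 6.374 = 166.2 mrem/h.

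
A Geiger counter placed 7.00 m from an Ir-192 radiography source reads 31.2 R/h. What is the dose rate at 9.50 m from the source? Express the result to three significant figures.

Applying the 1/r² law, scaling from 7.00 m to 9.50 m:
(7.00/9.50)² = 0.5429, so 31.2 × 0.5429 = 16.94 R/h.

16.9 R/h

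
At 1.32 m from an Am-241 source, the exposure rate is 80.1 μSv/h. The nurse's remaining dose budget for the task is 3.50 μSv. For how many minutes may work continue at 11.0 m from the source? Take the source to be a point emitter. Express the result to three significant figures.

182 min

Since intensity falls as 1/r², rate at 11.0 m:
80.1 × (1.32/11.0)² = 80.1 × 0.01440 = 1.153 μSv/h.
Stay time = 3.50 μSv ÷ 1.153 μSv/h = 3.036 h = 182.2 min.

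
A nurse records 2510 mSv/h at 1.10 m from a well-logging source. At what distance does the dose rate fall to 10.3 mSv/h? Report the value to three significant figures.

17.2 m

By the inverse-square law, d₂ = d₁·√(I₁/I₂).
I₁/I₂ = 2510/10.3 = 243.7, so d₂ = 1.10 × √243.7 = 17.17 m.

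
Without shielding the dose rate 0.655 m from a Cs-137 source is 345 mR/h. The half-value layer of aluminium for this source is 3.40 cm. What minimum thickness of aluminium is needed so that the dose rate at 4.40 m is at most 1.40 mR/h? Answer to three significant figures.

8.33 cm

At 4.40 m, distance alone gives (0.655/4.40)² = 0.02216, so 345 × 0.02216 = 7.645 mR/h.
Further attenuation needed: 7.645/1.40 = 5.461.
n = log₂(5.461) = 2.449 half-value layers.
Thickness = 2.449 × 3.40 cm = 8.327 cm.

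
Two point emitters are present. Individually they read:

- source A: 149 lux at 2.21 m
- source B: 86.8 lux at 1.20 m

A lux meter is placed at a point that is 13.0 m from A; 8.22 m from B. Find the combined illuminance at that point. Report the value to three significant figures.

6.16 lux

Each source contributes Iᵢ·(dᵢ/rᵢ)²; contributions add.
A: 149 × (2.21/13.0)² = 4.306 lux
B: 86.8 × (1.20/8.22)² = 1.850 lux
Total = 4.306 + 1.850 = 6.156 lux.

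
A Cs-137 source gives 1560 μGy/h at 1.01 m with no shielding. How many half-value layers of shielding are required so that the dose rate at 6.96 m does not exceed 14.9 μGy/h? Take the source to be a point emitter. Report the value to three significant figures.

1.14 half-value layers

At 6.96 m, distance alone gives 1560 × (1.01/6.96)² = 1560 × 0.02106 = 32.85 μGy/h.
Further attenuation needed: 32.85/14.9 = 2.205.
n = log₂(2.205) = 1.141 half-value layers.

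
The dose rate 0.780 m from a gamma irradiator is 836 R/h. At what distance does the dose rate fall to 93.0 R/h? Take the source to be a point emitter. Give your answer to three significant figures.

2.34 m

Since intensity falls as 1/r², d₂ = d₁·√(I₁/I₂).
I₁/I₂ = 836/93.0 = 8.989, so d₂ = 0.780 × √8.989 = 2.339 m.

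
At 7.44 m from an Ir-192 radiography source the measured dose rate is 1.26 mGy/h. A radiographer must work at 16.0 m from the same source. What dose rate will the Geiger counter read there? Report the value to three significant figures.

By the inverse-square law, scaling from 7.44 m to 16.0 m:
1.26 × (7.44/16.0)² = 1.26 × 0.2162 = 0.2724 mGy/h.

0.272 mGy/h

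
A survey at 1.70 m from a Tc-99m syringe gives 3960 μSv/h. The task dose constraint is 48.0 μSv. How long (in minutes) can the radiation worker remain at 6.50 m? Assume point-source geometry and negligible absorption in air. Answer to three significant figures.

By the inverse-square law, rate at 6.50 m:
(1.70/6.50)² = 0.06840, so 3960 × 0.06840 = 270.9 μSv/h.
Stay time = 48.0 μSv ÷ 270.9 μSv/h = 0.1772 h = 10.63 min.

10.6 min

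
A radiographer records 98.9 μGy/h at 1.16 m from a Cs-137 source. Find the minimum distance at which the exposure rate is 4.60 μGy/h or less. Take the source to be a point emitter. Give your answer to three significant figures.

By the inverse-square law, d₂ = d₁·√(I₁/I₂).
I₁/I₂ = 98.9/4.60 = 21.50, so d₂ = 1.16 × √21.50 = 5.379 m.

5.38 m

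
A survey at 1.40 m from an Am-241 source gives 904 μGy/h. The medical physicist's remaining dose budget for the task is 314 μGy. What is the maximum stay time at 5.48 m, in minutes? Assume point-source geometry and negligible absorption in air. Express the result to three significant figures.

319 min

Using I₁d₁² = I₂d₂², rate at 5.48 m:
(1.40/5.48)² = 0.06527, so 904 × 0.06527 = 59.00 μGy/h.
Stay time = 314 μGy ÷ 59.00 μGy/h = 5.322 h = 319.3 min.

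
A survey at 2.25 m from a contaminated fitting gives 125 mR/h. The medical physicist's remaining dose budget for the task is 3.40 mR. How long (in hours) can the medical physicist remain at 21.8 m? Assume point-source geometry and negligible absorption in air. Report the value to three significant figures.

Applying the 1/r² law, rate at 21.8 m:
(2.25/21.8)² = 0.01065, so 125 × 0.01065 = 1.331 mR/h.
Stay time = 3.40 mR ÷ 1.331 mR/h = 2.554 h.

2.55 h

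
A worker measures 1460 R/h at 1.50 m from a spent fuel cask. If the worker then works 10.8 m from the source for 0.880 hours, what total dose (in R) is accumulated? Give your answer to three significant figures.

By the inverse-square law, rate at 10.8 m:
(1.50/10.8)² = 0.01929, so 1460 × 0.01929 = 28.16 R/h.
Dose = rate × time = 28.16 R/h × 0.8800 h = 24.78 R.

24.8 R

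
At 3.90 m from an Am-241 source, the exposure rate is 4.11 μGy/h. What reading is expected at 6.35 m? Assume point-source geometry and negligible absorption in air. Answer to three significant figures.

1.55 μGy/h

Applying the 1/r² law, the rate at 6.35 m is
4.11 × (3.90/6.35)² = 4.11 × 0.3772 = 1.550 μGy/h.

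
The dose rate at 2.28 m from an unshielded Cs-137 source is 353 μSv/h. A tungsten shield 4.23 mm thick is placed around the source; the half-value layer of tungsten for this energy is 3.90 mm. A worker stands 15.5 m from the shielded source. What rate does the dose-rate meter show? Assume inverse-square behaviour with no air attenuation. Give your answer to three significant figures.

3.60 μSv/h

Distance alone: 353 × (2.28/15.5)² = 353 × 0.02164 = 7.639 μSv/h.
Shield: 4.23/3.90 = 1.085 half-value layers → attenuation 2^(−1.085) = 0.4714.
Combined: 7.639 × 0.4714 = 3.601 μSv/h.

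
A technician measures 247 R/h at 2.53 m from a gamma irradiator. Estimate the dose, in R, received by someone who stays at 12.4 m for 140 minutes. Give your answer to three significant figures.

Since intensity falls as 1/r², rate at 12.4 m:
(2.53/12.4)² = 0.04163, so 247 × 0.04163 = 10.28 R/h.
Dose = rate × time = 10.28 R/h × 2.333 h = 23.98 R.

24.0 R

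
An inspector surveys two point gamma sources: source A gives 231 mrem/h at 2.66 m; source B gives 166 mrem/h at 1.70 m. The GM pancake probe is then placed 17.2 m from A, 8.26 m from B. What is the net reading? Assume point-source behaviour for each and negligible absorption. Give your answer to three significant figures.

Each source contributes Iᵢ·(dᵢ/rᵢ)²; contributions add.
A: 231 × (2.66/17.2)² = 5.525 mrem/h
B: 166 × (1.70/8.26)² = 7.031 mrem/h
Total = 5.525 + 7.031 = 12.56 mrem/h.

12.6 mrem/h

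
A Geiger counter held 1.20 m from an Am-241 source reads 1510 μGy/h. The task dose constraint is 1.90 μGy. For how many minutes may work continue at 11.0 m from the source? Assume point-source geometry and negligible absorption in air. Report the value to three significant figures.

6.34 min

Since intensity falls as 1/r², rate at 11.0 m:
1510 × (1.20/11.0)² = 1510 × 0.01190 = 17.97 μGy/h.
Stay time = 1.90 μGy ÷ 17.97 μGy/h = 0.1057 h = 6.342 min.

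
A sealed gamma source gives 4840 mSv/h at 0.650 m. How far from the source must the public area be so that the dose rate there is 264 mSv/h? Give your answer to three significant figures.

2.78 m

Applying the 1/r² law, d₂ = d₁·√(I₁/I₂).
I₁/I₂ = 4840/264 = 18.33, so d₂ = 0.650 × √18.33 = 2.783 m.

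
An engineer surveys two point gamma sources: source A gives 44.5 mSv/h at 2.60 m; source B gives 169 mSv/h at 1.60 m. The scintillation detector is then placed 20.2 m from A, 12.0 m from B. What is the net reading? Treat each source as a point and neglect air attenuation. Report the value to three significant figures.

3.74 mSv/h

Each source contributes Iᵢ·(dᵢ/rᵢ)²; contributions add.
A: 44.5 × (2.60/20.2)² = 0.7372 mSv/h
B: 169 × (1.60/12.0)² = 3.004 mSv/h
Total = 0.7372 + 3.004 = 3.741 mSv/h.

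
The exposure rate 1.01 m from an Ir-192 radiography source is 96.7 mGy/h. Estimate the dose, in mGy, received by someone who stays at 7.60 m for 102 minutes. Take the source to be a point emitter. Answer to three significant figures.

By the inverse-square law, rate at 7.60 m:
96.7 × (1.01/7.60)² = 96.7 × 0.01766 = 1.708 mGy/h.
Dose = rate × time = 1.708 mGy/h × 1.700 h = 2.904 mGy.

2.90 mGy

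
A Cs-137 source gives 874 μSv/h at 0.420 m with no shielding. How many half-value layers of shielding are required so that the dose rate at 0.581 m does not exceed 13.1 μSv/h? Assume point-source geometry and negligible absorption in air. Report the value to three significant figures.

5.12 half-value layers

At 0.581 m, distance alone gives 874 × (0.420/0.581)² = 874 × 0.5226 = 456.8 μSv/h.
Further attenuation needed: 456.8/13.1 = 34.87.
n = log₂(34.87) = 5.124 half-value layers.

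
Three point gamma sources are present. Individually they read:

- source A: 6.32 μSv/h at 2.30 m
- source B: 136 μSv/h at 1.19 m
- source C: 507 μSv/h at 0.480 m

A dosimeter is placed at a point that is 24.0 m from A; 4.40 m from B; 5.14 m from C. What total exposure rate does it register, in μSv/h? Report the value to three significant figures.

14.4 μSv/h

Each source contributes Iᵢ·(dᵢ/rᵢ)²; contributions add.
A: 6.32 × (2.30/24.0)² = 0.05804 μSv/h
B: 136 × (1.19/4.40)² = 9.948 μSv/h
C: 507 × (0.480/5.14)² = 4.421 μSv/h
Total = 0.05804 + 9.948 + 4.421 = 14.43 μSv/h.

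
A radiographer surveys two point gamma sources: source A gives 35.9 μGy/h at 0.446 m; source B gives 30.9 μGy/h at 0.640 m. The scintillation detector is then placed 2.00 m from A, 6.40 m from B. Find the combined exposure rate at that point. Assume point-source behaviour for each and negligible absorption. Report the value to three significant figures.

Each source contributes Iᵢ·(dᵢ/rᵢ)²; contributions add.
A: 35.9 × (0.446/2.00)² = 1.785 μGy/h
B: 30.9 × (0.640/6.40)² = 0.3090 μGy/h
Total = 1.785 + 0.3090 = 2.094 μGy/h.

2.09 μGy/h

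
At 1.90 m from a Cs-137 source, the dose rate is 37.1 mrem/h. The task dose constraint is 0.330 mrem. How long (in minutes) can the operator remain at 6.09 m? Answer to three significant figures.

5.48 min

Intensity scales as (d₁/d₂)², so rate at 6.09 m:
(1.90/6.09)² = 0.09734, so 37.1 × 0.09734 = 3.611 mrem/h.
Stay time = 0.330 mrem ÷ 3.611 mrem/h = 0.09139 h = 5.483 min.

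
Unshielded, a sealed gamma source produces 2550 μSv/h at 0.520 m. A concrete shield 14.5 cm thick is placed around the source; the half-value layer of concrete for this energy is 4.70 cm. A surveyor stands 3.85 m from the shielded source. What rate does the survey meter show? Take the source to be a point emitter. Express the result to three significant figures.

Distance alone: (0.520/3.85)² = 0.01824, so 2550 × 0.01824 = 46.51 μSv/h.
Shield: 14.5/4.70 = 3.085 half-value layers → attenuation 2^(−3.085) = 0.1178.
Combined: 46.51 × 0.1178 = 5.479 μSv/h.

5.48 μSv/h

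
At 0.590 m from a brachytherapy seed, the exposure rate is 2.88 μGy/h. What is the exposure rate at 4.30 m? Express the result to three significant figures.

0.0542 μGy/h

Intensity scales as (d₁/d₂)², so the rate at 4.30 m is
(0.590/4.30)² = 0.01883, so 2.88 × 0.01883 = 0.05423 μGy/h.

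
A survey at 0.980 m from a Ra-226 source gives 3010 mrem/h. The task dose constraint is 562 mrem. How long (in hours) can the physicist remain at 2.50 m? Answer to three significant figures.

By the inverse-square law, rate at 2.50 m:
3010 × (0.980/2.50)² = 3010 × 0.1537 = 462.6 mrem/h.
Stay time = 562 mrem ÷ 462.6 mrem/h = 1.215 h.

1.22 h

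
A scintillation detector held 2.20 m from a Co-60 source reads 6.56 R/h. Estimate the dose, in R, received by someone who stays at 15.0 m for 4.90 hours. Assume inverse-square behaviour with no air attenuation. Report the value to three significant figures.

0.691 R

Using I₁d₁² = I₂d₂², rate at 15.0 m:
(2.20/15.0)² = 0.02151, so 6.56 × 0.02151 = 0.1411 R/h.
Dose = rate × time = 0.1411 R/h × 4.900 h = 0.6914 R.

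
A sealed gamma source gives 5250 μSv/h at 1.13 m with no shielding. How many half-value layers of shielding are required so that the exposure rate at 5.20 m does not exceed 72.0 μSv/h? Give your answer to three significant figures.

1.78 half-value layers

At 5.20 m, distance alone gives 5250 × (1.13/5.20)² = 5250 × 0.04722 = 247.9 μSv/h.
Further attenuation needed: 247.9/72.0 = 3.443.
n = log₂(3.443) = 1.784 half-value layers.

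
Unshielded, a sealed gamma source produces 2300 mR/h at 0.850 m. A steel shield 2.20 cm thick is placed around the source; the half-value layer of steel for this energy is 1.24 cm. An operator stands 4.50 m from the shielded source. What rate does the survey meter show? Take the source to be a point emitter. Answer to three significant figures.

24.0 mR/h

Distance alone: (0.850/4.50)² = 0.03568, so 2300 × 0.03568 = 82.06 mR/h.
Shield: 2.20/1.24 = 1.774 half-value layers → attenuation 2^(−1.774) = 0.2924.
Combined: 82.06 × 0.2924 = 23.99 mR/h.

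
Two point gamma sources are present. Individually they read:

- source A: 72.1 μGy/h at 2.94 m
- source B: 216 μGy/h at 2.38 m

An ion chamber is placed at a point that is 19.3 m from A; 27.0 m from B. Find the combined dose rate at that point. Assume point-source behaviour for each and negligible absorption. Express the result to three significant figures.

By superposition, sum each source's inverse-square contribution:
A: 72.1 × (2.94/19.3)² = 1.673 μGy/h
B: 216 × (2.38/27.0)² = 1.678 μGy/h
Total = 1.673 + 1.678 = 3.351 μGy/h.

3.35 μGy/h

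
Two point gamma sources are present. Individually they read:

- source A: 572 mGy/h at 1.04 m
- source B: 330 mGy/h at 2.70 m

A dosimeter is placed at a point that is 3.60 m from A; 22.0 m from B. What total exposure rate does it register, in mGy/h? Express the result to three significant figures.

By superposition, sum each source's inverse-square contribution:
A: 572 × (1.04/3.60)² = 47.74 mGy/h
B: 330 × (2.70/22.0)² = 4.970 mGy/h
Total = 47.74 + 4.970 = 52.71 mGy/h.

52.7 mGy/h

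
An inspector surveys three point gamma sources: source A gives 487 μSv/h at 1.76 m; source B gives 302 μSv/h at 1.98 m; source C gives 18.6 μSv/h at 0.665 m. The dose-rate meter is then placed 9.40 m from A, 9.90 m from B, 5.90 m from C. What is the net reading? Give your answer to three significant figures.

Each source contributes Iᵢ·(dᵢ/rᵢ)²; contributions add.
A: 487 × (1.76/9.40)² = 17.07 μSv/h
B: 302 × (1.98/9.90)² = 12.08 μSv/h
C: 18.6 × (0.665/5.90)² = 0.2363 μSv/h
Total = 17.07 + 12.08 + 0.2363 = 29.39 μSv/h.

29.4 μSv/h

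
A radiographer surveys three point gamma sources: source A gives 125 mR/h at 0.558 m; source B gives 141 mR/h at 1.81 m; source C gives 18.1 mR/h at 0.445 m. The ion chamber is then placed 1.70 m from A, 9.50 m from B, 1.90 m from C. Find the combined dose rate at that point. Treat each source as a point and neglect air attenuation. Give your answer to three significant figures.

19.6 mR/h

By superposition, sum each source's inverse-square contribution:
A: 125 × (0.558/1.70)² = 13.47 mR/h
B: 141 × (1.81/9.50)² = 5.118 mR/h
C: 18.1 × (0.445/1.90)² = 0.9929 mR/h
Total = 13.47 + 5.118 + 0.9929 = 19.58 mR/h.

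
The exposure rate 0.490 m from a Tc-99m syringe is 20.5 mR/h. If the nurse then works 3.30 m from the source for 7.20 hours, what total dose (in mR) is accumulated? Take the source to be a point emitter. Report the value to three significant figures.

3.25 mR

Since intensity falls as 1/r², rate at 3.30 m:
20.5 × (0.490/3.30)² = 20.5 × 0.02205 = 0.4520 mR/h.
Dose = rate × time = 0.4520 mR/h × 7.200 h = 3.254 mR.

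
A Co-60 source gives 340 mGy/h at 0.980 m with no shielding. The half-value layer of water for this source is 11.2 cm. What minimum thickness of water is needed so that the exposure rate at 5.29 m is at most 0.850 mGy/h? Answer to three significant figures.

At 5.29 m, distance alone gives 340 × (0.980/5.29)² = 340 × 0.03432 = 11.67 mGy/h.
Further attenuation needed: 11.67/0.850 = 13.73.
n = log₂(13.73) = 3.779 half-value layers.
Thickness = 3.779 × 11.2 cm = 42.32 cm.

42.3 cm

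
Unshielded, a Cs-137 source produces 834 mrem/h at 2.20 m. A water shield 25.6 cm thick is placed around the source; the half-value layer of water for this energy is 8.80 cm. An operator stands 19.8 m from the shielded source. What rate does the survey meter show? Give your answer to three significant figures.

Distance alone: 834 × (2.20/19.8)² = 834 × 0.01235 = 10.30 mrem/h.
Shield: 25.6/8.80 = 2.909 half-value layers → attenuation 2^(−2.909) = 0.1331.
Combined: 10.30 × 0.1331 = 1.371 mrem/h.

1.37 mrem/h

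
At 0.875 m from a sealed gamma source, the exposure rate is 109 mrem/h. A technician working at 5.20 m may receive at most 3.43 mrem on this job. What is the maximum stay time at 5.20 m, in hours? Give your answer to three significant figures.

1.11 h

By the inverse-square law, rate at 5.20 m:
109 × (0.875/5.20)² = 109 × 0.02831 = 3.086 mrem/h.
Stay time = 3.43 mrem ÷ 3.086 mrem/h = 1.111 h.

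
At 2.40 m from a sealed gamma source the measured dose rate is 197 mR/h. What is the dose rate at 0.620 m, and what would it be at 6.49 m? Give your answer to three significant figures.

Applying the 1/r² law,
At 0.620 m: 197 × (2.40/0.620)² = 197 × 14.98 = 2951 mR/h
At 6.49 m: 2951 × (0.620/6.49)² = 2951 × 0.009126 = 26.93 mR/h.

2950 mR/h; 26.9 mR/h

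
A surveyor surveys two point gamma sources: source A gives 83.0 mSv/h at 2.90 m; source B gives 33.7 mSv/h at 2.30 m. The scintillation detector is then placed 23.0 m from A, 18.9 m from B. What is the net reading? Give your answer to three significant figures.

1.82 mSv/h

Each source contributes Iᵢ·(dᵢ/rᵢ)²; contributions add.
A: 83.0 × (2.90/23.0)² = 1.320 mSv/h
B: 33.7 × (2.30/18.9)² = 0.4991 mSv/h
Total = 1.320 + 0.4991 = 1.819 mSv/h.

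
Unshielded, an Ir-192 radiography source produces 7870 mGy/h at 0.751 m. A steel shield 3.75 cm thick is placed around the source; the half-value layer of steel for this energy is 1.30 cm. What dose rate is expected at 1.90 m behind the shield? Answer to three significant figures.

166 mGy/h

Distance alone: 7870 × (0.751/1.90)² = 7870 × 0.1562 = 1229 mGy/h.
Shield: 3.75/1.30 = 2.885 half-value layers → attenuation 2^(−2.885) = 0.1354.
Combined: 1229 × 0.1354 = 166.4 mGy/h.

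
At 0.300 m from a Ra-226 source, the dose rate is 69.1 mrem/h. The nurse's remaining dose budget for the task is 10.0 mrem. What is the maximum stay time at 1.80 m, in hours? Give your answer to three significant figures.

5.21 h

Since intensity falls as 1/r², rate at 1.80 m:
(0.300/1.80)² = 0.02778, so 69.1 × 0.02778 = 1.920 mrem/h.
Stay time = 10.0 mrem ÷ 1.920 mrem/h = 5.208 h.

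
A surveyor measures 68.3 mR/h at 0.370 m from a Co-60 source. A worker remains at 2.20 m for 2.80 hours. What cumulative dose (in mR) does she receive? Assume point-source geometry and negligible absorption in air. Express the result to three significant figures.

Since intensity falls as 1/r², rate at 2.20 m:
(0.370/2.20)² = 0.02829, so 68.3 × 0.02829 = 1.932 mR/h.
Dose = rate × time = 1.932 mR/h × 2.800 h = 5.410 mR.

5.41 mR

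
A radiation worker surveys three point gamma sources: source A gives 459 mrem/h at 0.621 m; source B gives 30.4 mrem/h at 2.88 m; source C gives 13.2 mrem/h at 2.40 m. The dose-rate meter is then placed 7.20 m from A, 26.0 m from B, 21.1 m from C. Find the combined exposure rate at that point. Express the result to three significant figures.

3.96 mrem/h

By superposition, sum each source's inverse-square contribution:
A: 459 × (0.621/7.20)² = 3.415 mrem/h
B: 30.4 × (2.88/26.0)² = 0.3730 mrem/h
C: 13.2 × (2.40/21.1)² = 0.1708 mrem/h
Total = 3.415 + 0.3730 + 0.1708 = 3.959 mrem/h.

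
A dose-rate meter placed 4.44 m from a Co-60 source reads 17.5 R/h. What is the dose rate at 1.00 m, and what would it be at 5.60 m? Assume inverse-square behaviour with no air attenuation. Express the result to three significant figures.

345 R/h; 11.0 R/h

Using I₁d₁² = I₂d₂²,
At 1.00 m: (4.44/1.00)² = 19.71, so 17.5 × 19.71 = 344.9 R/h
At 5.60 m: (1.00/5.60)² = 0.03189, so 344.9 × 0.03189 = 11.00 R/h.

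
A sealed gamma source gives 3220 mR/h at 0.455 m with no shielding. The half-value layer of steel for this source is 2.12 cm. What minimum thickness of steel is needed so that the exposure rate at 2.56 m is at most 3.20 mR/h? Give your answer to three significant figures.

At 2.56 m, distance alone gives 3220 × (0.455/2.56)² = 3220 × 0.03159 = 101.7 mR/h.
Further attenuation needed: 101.7/3.20 = 31.78.
n = log₂(31.78) = 4.990 half-value layers.
Thickness = 4.990 × 2.12 cm = 10.58 cm.

10.6 cm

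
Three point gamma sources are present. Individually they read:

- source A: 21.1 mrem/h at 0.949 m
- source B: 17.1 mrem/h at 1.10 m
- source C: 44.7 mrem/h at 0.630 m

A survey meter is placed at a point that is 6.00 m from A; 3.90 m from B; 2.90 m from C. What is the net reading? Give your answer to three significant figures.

4.00 mrem/h

By superposition, sum each source's inverse-square contribution:
A: 21.1 × (0.949/6.00)² = 0.5279 mrem/h
B: 17.1 × (1.10/3.90)² = 1.360 mrem/h
C: 44.7 × (0.630/2.90)² = 2.110 mrem/h
Total = 0.5279 + 1.360 + 2.110 = 3.998 mrem/h.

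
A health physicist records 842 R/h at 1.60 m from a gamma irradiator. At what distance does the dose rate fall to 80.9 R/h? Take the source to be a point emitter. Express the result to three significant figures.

Using I₁d₁² = I₂d₂², d₂ = d₁·√(I₁/I₂).
I₁/I₂ = 842/80.9 = 10.41, so d₂ = 1.60 × √10.41 = 5.162 m.

5.16 m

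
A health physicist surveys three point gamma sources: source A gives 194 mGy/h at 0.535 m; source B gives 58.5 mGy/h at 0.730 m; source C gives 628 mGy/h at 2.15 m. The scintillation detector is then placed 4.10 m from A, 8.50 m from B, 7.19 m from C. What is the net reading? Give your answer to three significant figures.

59.9 mGy/h

Each source contributes Iᵢ·(dᵢ/rᵢ)²; contributions add.
A: 194 × (0.535/4.10)² = 3.303 mGy/h
B: 58.5 × (0.730/8.50)² = 0.4315 mGy/h
C: 628 × (2.15/7.19)² = 56.15 mGy/h
Total = 3.303 + 0.4315 + 56.15 = 59.88 mGy/h.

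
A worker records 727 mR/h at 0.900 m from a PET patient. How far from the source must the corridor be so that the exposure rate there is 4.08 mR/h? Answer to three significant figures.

12.0 m

Applying the 1/r² law, d₂ = d₁·√(I₁/I₂).
I₁/I₂ = 727/4.08 = 178.2, so d₂ = 0.900 × √178.2 = 12.01 m.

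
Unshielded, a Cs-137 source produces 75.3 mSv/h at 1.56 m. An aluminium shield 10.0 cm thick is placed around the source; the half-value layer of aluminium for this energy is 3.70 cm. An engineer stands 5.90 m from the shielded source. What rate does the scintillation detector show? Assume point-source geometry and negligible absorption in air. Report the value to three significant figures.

0.809 mSv/h

Distance alone: 75.3 × (1.56/5.90)² = 75.3 × 0.06991 = 5.264 mSv/h.
Shield: 10.0/3.70 = 2.703 half-value layers → attenuation 2^(−2.703) = 0.1536.
Combined: 5.264 × 0.1536 = 0.8086 mSv/h.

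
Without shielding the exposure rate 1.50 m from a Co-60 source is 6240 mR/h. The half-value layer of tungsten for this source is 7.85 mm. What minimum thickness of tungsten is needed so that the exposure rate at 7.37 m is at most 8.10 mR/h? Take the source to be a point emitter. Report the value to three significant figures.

39.2 mm

At 7.37 m, distance alone gives (1.50/7.37)² = 0.04142, so 6240 × 0.04142 = 258.5 mR/h.
Further attenuation needed: 258.5/8.10 = 31.91.
n = log₂(31.91) = 4.996 half-value layers.
Thickness = 4.996 × 7.85 mm = 39.22 mm.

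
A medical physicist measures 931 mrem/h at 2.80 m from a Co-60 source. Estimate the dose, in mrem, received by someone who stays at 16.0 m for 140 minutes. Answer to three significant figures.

By the inverse-square law, rate at 16.0 m:
931 × (2.80/16.0)² = 931 × 0.03062 = 28.51 mrem/h.
Dose = rate × time = 28.51 mrem/h × 2.333 h = 66.51 mrem.

66.5 mrem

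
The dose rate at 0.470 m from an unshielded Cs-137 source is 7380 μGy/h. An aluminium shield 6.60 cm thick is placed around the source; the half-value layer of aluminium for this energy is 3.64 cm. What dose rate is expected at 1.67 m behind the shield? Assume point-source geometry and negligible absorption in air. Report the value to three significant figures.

Distance alone: (0.470/1.67)² = 0.07921, so 7380 × 0.07921 = 584.6 μGy/h.
Shield: 6.60/3.64 = 1.813 half-value layers → attenuation 2^(−1.813) = 0.2846.
Combined: 584.6 × 0.2846 = 166.4 μGy/h.

166 μGy/h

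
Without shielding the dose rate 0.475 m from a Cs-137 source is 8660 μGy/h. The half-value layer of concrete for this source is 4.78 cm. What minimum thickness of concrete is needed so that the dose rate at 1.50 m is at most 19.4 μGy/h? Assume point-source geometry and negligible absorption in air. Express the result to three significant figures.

26.2 cm

At 1.50 m, distance alone gives (0.475/1.50)² = 0.1003, so 8660 × 0.1003 = 868.6 μGy/h.
Further attenuation needed: 868.6/19.4 = 44.77.
n = log₂(44.77) = 5.484 half-value layers.
Thickness = 5.484 × 4.78 cm = 26.21 cm.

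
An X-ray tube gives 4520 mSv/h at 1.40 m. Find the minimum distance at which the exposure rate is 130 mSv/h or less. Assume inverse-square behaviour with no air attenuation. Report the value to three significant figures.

Intensity scales as (d₁/d₂)², so d₂ = d₁·√(I₁/I₂).
I₁/I₂ = 4520/130 = 34.77, so d₂ = 1.40 × √34.77 = 8.255 m.

8.26 m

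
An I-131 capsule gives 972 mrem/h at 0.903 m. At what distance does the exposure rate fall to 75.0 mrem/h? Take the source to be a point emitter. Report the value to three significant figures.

3.25 m

Intensity scales as (d₁/d₂)², so d₂ = d₁·√(I₁/I₂).
I₁/I₂ = 972/75.0 = 12.96, so d₂ = 0.903 × √12.96 = 3.251 m.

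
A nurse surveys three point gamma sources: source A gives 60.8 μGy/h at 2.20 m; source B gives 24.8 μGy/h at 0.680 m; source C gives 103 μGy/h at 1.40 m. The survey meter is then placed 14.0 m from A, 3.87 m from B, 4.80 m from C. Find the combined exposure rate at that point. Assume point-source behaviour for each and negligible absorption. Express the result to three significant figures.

11.0 μGy/h

By superposition, sum each source's inverse-square contribution:
A: 60.8 × (2.20/14.0)² = 1.501 μGy/h
B: 24.8 × (0.680/3.87)² = 0.7657 μGy/h
C: 103 × (1.40/4.80)² = 8.762 μGy/h
Total = 1.501 + 0.7657 + 8.762 = 11.03 μGy/h.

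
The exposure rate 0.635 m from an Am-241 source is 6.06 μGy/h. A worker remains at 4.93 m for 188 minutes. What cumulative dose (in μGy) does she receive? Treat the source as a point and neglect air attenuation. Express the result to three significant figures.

Intensity scales as (d₁/d₂)², so rate at 4.93 m:
6.06 × (0.635/4.93)² = 6.06 × 0.01659 = 0.1005 μGy/h.
Dose = rate × time = 0.1005 μGy/h × 3.133 h = 0.3149 μGy.

0.315 μGy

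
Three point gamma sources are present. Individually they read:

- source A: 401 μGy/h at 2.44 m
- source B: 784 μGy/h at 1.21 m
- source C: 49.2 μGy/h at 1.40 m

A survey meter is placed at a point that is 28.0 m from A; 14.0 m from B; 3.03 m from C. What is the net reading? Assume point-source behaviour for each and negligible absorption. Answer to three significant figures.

Each source contributes Iᵢ·(dᵢ/rᵢ)²; contributions add.
A: 401 × (2.44/28.0)² = 3.045 μGy/h
B: 784 × (1.21/14.0)² = 5.856 μGy/h
C: 49.2 × (1.40/3.03)² = 10.50 μGy/h
Total = 3.045 + 5.856 + 10.50 = 19.40 μGy/h.

19.4 μGy/h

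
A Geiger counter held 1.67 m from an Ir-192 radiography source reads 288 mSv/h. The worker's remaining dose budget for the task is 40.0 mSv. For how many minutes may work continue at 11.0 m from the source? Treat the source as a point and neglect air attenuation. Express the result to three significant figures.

362 min

By the inverse-square law, rate at 11.0 m:
288 × (1.67/11.0)² = 288 × 0.02305 = 6.638 mSv/h.
Stay time = 40.0 mSv ÷ 6.638 mSv/h = 6.026 h = 361.6 min.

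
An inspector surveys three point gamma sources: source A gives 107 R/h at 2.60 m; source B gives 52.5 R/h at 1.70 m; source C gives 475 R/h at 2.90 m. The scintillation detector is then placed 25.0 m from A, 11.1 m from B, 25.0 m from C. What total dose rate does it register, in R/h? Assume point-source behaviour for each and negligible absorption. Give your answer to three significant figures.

Each source contributes Iᵢ·(dᵢ/rᵢ)²; contributions add.
A: 107 × (2.60/25.0)² = 1.157 R/h
B: 52.5 × (1.70/11.1)² = 1.231 R/h
C: 475 × (2.90/25.0)² = 6.392 R/h
Total = 1.157 + 1.231 + 6.392 = 8.780 R/h.

8.78 R/h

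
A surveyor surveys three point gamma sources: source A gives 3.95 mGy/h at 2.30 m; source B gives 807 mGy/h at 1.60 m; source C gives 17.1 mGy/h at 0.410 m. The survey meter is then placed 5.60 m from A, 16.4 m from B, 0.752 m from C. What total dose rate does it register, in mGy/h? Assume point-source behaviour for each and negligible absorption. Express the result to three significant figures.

13.4 mGy/h

By superposition, sum each source's inverse-square contribution:
A: 3.95 × (2.30/5.60)² = 0.6663 mGy/h
B: 807 × (1.60/16.4)² = 7.681 mGy/h
C: 17.1 × (0.410/0.752)² = 5.083 mGy/h
Total = 0.6663 + 7.681 + 5.083 = 13.43 mGy/h.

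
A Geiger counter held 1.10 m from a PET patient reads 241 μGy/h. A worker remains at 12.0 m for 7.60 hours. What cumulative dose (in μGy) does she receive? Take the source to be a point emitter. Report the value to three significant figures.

15.4 μGy

Intensity scales as (d₁/d₂)², so rate at 12.0 m:
(1.10/12.0)² = 0.008403, so 241 × 0.008403 = 2.025 μGy/h.
Dose = rate × time = 2.025 μGy/h × 7.600 h = 15.39 μGy.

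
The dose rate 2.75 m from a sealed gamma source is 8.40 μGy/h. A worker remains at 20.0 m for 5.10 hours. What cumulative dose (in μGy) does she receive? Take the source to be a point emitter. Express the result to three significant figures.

0.810 μGy

By the inverse-square law, rate at 20.0 m:
(2.75/20.0)² = 0.01891, so 8.40 × 0.01891 = 0.1588 μGy/h.
Dose = rate × time = 0.1588 μGy/h × 5.100 h = 0.8099 μGy.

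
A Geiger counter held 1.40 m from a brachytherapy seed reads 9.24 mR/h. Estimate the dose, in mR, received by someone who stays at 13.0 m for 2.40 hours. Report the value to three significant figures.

0.257 mR

Since intensity falls as 1/r², rate at 13.0 m:
(1.40/13.0)² = 0.01160, so 9.24 × 0.01160 = 0.1072 mR/h.
Dose = rate × time = 0.1072 mR/h × 2.400 h = 0.2573 mR.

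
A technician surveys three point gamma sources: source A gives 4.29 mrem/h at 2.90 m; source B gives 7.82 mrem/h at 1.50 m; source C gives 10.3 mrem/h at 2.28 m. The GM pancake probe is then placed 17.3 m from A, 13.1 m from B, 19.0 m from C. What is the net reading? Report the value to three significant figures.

By superposition, sum each source's inverse-square contribution:
A: 4.29 × (2.90/17.3)² = 0.1205 mrem/h
B: 7.82 × (1.50/13.1)² = 0.1025 mrem/h
C: 10.3 × (2.28/19.0)² = 0.1483 mrem/h
Total = 0.1205 + 0.1025 + 0.1483 = 0.3713 mrem/h.

0.371 mrem/h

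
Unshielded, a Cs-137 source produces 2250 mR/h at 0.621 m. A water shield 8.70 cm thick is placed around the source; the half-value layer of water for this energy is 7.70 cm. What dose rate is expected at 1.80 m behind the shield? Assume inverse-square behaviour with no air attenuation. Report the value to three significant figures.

122 mR/h

Distance alone: 2250 × (0.621/1.80)² = 2250 × 0.1190 = 267.8 mR/h.
Shield: 8.70/7.70 = 1.130 half-value layers → attenuation 2^(−1.130) = 0.4569.
Combined: 267.8 × 0.4569 = 122.4 mR/h.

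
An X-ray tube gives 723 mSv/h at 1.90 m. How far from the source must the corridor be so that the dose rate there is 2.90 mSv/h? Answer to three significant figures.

Applying the 1/r² law, d₂ = d₁·√(I₁/I₂).
I₁/I₂ = 723/2.90 = 249.3, so d₂ = 1.90 × √249.3 = 30.00 m.

30.0 m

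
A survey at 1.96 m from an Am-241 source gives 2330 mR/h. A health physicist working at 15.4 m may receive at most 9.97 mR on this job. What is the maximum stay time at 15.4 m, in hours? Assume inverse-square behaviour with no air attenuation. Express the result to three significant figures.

Intensity scales as (d₁/d₂)², so rate at 15.4 m:
(1.96/15.4)² = 0.01620, so 2330 × 0.01620 = 37.75 mR/h.
Stay time = 9.97 mR ÷ 37.75 mR/h = 0.2641 h.

0.264 h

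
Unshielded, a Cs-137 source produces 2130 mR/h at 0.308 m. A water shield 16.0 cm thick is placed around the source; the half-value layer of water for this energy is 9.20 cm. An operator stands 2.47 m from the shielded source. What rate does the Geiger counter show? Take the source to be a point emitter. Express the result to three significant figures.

Distance alone: (0.308/2.47)² = 0.01555, so 2130 × 0.01555 = 33.12 mR/h.
Shield: 16.0/9.20 = 1.739 half-value layers → attenuation 2^(−1.739) = 0.2996.
Combined: 33.12 × 0.2996 = 9.923 mR/h.

9.92 mR/h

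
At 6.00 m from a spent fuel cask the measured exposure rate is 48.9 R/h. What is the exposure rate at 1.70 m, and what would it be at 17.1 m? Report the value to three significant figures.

609 R/h; 6.02 R/h

Since intensity falls as 1/r²,
At 1.70 m: 48.9 × (6.00/1.70)² = 48.9 × 12.46 = 609.3 R/h
At 17.1 m: 609.3 × (1.70/17.1)² = 609.3 × 0.009883 = 6.022 R/h.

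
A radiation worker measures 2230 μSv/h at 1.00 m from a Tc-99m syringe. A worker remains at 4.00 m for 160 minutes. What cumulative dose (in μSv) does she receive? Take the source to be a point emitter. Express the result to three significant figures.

372 μSv

Since intensity falls as 1/r², rate at 4.00 m:
2230 × (1.00/4.00)² = 2230 × 0.06250 = 139.4 μSv/h.
Dose = rate × time = 139.4 μSv/h × 2.667 h = 371.8 μSv.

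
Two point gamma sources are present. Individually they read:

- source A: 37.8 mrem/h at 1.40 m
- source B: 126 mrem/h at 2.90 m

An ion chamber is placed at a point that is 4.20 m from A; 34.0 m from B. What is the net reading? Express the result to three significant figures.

Each source contributes Iᵢ·(dᵢ/rᵢ)²; contributions add.
A: 37.8 × (1.40/4.20)² = 4.200 mrem/h
B: 126 × (2.90/34.0)² = 0.9167 mrem/h
Total = 4.200 + 0.9167 = 5.117 mrem/h.

5.12 mrem/h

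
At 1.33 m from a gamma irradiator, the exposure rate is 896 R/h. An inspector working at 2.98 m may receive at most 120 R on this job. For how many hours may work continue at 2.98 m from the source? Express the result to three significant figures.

By the inverse-square law, rate at 2.98 m:
896 × (1.33/2.98)² = 896 × 0.1992 = 178.5 R/h.
Stay time = 120 R ÷ 178.5 R/h = 0.6723 h.

0.672 h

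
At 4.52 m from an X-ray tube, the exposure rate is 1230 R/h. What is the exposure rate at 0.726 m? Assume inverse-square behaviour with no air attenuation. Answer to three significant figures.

47700 R/h

Applying the 1/r² law, the rate at 0.726 m is
1230 × (4.52/0.726)² = 1230 × 38.76 = 47670 R/h.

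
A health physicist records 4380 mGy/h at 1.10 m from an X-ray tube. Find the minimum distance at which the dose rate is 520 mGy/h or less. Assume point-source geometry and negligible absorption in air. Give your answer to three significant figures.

3.19 m

Intensity scales as (d₁/d₂)², so d₂ = d₁·√(I₁/I₂).
I₁/I₂ = 4380/520 = 8.423, so d₂ = 1.10 × √8.423 = 3.192 m.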